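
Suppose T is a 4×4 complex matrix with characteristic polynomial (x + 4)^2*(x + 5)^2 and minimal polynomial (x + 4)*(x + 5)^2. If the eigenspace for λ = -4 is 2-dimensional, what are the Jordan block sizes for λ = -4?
Block sizes for λ = -4: [1, 1]

Step 1 — from the characteristic polynomial, algebraic multiplicity of λ = -4 is 2. From dim ker(T − (-4)·I) = 2, there are exactly 2 Jordan blocks for λ = -4.
Step 2 — from the minimal polynomial, the factor (x + 4) tells us the largest block for λ = -4 has size 1.
Step 3 — with total size 2, 2 blocks, and largest block 1, the block sizes (in nonincreasing order) are [1, 1].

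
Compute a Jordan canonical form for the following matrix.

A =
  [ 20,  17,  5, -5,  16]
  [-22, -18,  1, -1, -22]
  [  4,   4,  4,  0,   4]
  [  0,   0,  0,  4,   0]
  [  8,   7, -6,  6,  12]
J_3(4) ⊕ J_1(4) ⊕ J_1(6)

The characteristic polynomial is
  det(x·I − A) = x^5 - 22*x^4 + 192*x^3 - 832*x^2 + 1792*x - 1536 = (x - 6)*(x - 4)^4

Eigenvalues and multiplicities (the geometric multiplicity of λ is n − rank(A − λI), which equals the number of Jordan blocks for λ):
  λ = 4: algebraic multiplicity = 4, geometric multiplicity = 2
  λ = 6: algebraic multiplicity = 1, geometric multiplicity = 1

Determining the block sizes for each eigenvalue:
  λ = 4: with am = 4 and gm = 2, the partition is not yet determined (e.g. several partitions of 4 into 2 parts exist). Let N = A − (4)·I. Computing rank(N^1) = 3, rank(N^2) = 2, rank(N^3) = 1; the number of blocks of size ≥ j is rank(N^{j−1}) − rank(N^j), giving [2, 1, 1]. So we have 1 block(s) of size 3, 1 block(s) of size 1 → block sizes [3, 1]
  λ = 6: one block (gm = 1), so the single block has size am = 1 → block sizes [1]

Assembling the blocks gives a Jordan form
J =
  [4, 1, 0, 0, 0]
  [0, 4, 1, 0, 0]
  [0, 0, 4, 0, 0]
  [0, 0, 0, 4, 0]
  [0, 0, 0, 0, 6]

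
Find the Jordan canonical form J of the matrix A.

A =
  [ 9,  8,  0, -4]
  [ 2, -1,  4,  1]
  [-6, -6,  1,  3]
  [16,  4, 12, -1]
J_1(1) ⊕ J_1(1) ⊕ J_2(3)

The characteristic polynomial is
  det(x·I − A) = x^4 - 8*x^3 + 22*x^2 - 24*x + 9 = (x - 3)^2*(x - 1)^2

Eigenvalues and multiplicities (the geometric multiplicity of λ is n − rank(A − λI), which equals the number of Jordan blocks for λ):
  λ = 1: algebraic multiplicity = 2, geometric multiplicity = 2
  λ = 3: algebraic multiplicity = 2, geometric multiplicity = 1

Determining the block sizes for each eigenvalue:
  λ = 1: gm = am = 2, so every block has size 1 → block sizes [1, 1]
  λ = 3: one block (gm = 1), so the single block has size am = 2 → block sizes [2]

Assembling the blocks gives a Jordan form
J =
  [1, 0, 0, 0]
  [0, 1, 0, 0]
  [0, 0, 3, 1]
  [0, 0, 0, 3]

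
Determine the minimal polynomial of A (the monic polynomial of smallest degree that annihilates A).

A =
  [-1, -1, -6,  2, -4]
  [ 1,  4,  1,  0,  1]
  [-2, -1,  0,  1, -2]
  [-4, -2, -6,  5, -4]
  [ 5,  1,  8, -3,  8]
x^4 - 13*x^3 + 63*x^2 - 135*x + 108

The characteristic polynomial is χ_A(x) = (x - 4)*(x - 3)^4, so the eigenvalues are known. The minimal polynomial is
  m_A(x) = Π_λ (x − λ)^{k_λ}
where k_λ is the size of the *largest* Jordan block for λ (equivalently, the smallest k with (A − λI)^k v = 0 for every generalised eigenvector v of λ).

  λ = 3: largest Jordan block has size 3, contributing (x − 3)^3
  λ = 4: largest Jordan block has size 1, contributing (x − 4)

So m_A(x) = (x - 4)*(x - 3)^3 = x^4 - 13*x^3 + 63*x^2 - 135*x + 108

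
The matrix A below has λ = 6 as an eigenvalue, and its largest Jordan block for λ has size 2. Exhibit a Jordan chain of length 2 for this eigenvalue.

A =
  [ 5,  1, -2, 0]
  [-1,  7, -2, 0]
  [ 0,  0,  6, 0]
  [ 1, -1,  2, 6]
A Jordan chain for λ = 6 of length 2:
v_1 = (-1, -1, 0, 1)ᵀ
v_2 = (1, 0, 0, 0)ᵀ

Let N = A − (6)·I. We want v_2 with N^2 v_2 = 0 but N^1 v_2 ≠ 0; then v_{j-1} := N · v_j for j = 2, …, 2.

Pick v_2 = (1, 0, 0, 0)ᵀ.
Then v_1 = N · v_2 = (-1, -1, 0, 1)ᵀ.

Sanity check: (A − (6)·I) v_1 = (0, 0, 0, 0)ᵀ = 0. ✓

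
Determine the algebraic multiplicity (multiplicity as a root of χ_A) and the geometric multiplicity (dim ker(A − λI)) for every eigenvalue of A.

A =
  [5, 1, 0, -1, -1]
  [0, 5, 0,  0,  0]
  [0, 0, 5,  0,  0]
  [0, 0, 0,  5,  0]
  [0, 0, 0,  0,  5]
λ = 5: alg = 5, geom = 4

Step 1 — factor the characteristic polynomial to read off the algebraic multiplicities:
  χ_A(x) = (x - 5)^5

Step 2 — compute geometric multiplicities via the rank-nullity identity g(λ) = n − rank(A − λI):
  rank(A − (5)·I) = 1, so dim ker(A − (5)·I) = n − 1 = 4

Summary:
  λ = 5: algebraic multiplicity = 5, geometric multiplicity = 4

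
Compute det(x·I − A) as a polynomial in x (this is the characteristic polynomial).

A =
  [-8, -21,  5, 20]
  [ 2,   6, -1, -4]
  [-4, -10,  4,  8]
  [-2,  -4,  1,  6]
x^4 - 8*x^3 + 24*x^2 - 32*x + 16

Expanding det(x·I − A) (e.g. by cofactor expansion or by noting that A is similar to its Jordan form J, which has the same characteristic polynomial as A) gives
  χ_A(x) = x^4 - 8*x^3 + 24*x^2 - 32*x + 16
which factors as (x - 2)^4. The eigenvalues (with algebraic multiplicities) are λ = 2 with multiplicity 4.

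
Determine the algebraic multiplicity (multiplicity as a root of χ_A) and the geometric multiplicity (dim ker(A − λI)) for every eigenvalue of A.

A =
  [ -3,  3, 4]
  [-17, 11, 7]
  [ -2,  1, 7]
λ = 5: alg = 3, geom = 1

Step 1 — factor the characteristic polynomial to read off the algebraic multiplicities:
  χ_A(x) = (x - 5)^3

Step 2 — compute geometric multiplicities via the rank-nullity identity g(λ) = n − rank(A − λI):
  rank(A − (5)·I) = 2, so dim ker(A − (5)·I) = n − 2 = 1

Summary:
  λ = 5: algebraic multiplicity = 3, geometric multiplicity = 1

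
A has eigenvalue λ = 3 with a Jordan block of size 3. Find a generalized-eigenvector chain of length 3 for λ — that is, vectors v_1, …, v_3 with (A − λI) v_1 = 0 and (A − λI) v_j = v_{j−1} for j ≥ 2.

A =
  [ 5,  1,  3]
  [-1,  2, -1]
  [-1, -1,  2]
A Jordan chain for λ = 3 of length 3:
v_1 = (-2, 1, 1)ᵀ
v_2 = (1, -1, -1)ᵀ
v_3 = (0, 1, 0)ᵀ

Let N = A − (3)·I. We want v_3 with N^3 v_3 = 0 but N^2 v_3 ≠ 0; then v_{j-1} := N · v_j for j = 3, …, 2.

Pick v_3 = (0, 1, 0)ᵀ.
Then v_2 = N · v_3 = (1, -1, -1)ᵀ.
Then v_1 = N · v_2 = (-2, 1, 1)ᵀ.

Sanity check: (A − (3)·I) v_1 = (0, 0, 0)ᵀ = 0. ✓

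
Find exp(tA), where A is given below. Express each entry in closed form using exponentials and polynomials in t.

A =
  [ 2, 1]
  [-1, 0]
e^{tA} =
  [t*exp(t) + exp(t), t*exp(t)]
  [-t*exp(t), -t*exp(t) + exp(t)]

Strategy: write A = P · J · P⁻¹ where J is a Jordan canonical form, so e^{tA} = P · e^{tJ} · P⁻¹, and e^{tJ} can be computed block-by-block.

A has Jordan form
J =
  [1, 1]
  [0, 1]
(up to reordering of blocks).

Per-block formulas:
  For a 2×2 Jordan block J_2(1): exp(t · J_2(1)) = e^(1t)·(I + t·N), where N is the 2×2 nilpotent shift.

After assembling e^{tJ} and conjugating by P, we get:

e^{tA} =
  [t*exp(t) + exp(t), t*exp(t)]
  [-t*exp(t), -t*exp(t) + exp(t)]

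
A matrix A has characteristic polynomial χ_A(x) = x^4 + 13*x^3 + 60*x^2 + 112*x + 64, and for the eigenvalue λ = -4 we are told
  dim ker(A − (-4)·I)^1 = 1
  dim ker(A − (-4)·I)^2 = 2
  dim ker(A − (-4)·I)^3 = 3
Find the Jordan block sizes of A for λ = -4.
Block sizes for λ = -4: [3]

From the dimensions of kernels of powers, the number of Jordan blocks of size at least j is d_j − d_{j−1} where d_j = dim ker(N^j) (with d_0 = 0). Computing the differences gives [1, 1, 1].
The number of blocks of size exactly k is (#blocks of size ≥ k) − (#blocks of size ≥ k + 1), so the partition is: 1 block(s) of size 3.
In nonincreasing order the block sizes are [3].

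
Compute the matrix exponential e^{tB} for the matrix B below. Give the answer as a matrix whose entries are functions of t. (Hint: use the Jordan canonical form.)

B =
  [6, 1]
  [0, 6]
e^{tB} =
  [exp(6*t), t*exp(6*t)]
  [0, exp(6*t)]

Strategy: write B = P · J · P⁻¹ where J is a Jordan canonical form, so e^{tB} = P · e^{tJ} · P⁻¹, and e^{tJ} can be computed block-by-block.

B has Jordan form
J =
  [6, 1]
  [0, 6]
(up to reordering of blocks).

Per-block formulas:
  For a 2×2 Jordan block J_2(6): exp(t · J_2(6)) = e^(6t)·(I + t·N), where N is the 2×2 nilpotent shift.

After assembling e^{tJ} and conjugating by P, we get:

e^{tB} =
  [exp(6*t), t*exp(6*t)]
  [0, exp(6*t)]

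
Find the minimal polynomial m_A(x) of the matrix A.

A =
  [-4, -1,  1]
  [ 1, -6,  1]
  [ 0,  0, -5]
x^2 + 10*x + 25

The characteristic polynomial is χ_A(x) = (x + 5)^3, so the eigenvalues are known. The minimal polynomial is
  m_A(x) = Π_λ (x − λ)^{k_λ}
where k_λ is the size of the *largest* Jordan block for λ (equivalently, the smallest k with (A − λI)^k v = 0 for every generalised eigenvector v of λ).

  λ = -5: largest Jordan block has size 2, contributing (x + 5)^2

So m_A(x) = (x + 5)^2 = x^2 + 10*x + 25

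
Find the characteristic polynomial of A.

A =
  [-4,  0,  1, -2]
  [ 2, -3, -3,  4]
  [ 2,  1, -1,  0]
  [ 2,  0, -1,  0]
x^4 + 8*x^3 + 24*x^2 + 32*x + 16

Expanding det(x·I − A) (e.g. by cofactor expansion or by noting that A is similar to its Jordan form J, which has the same characteristic polynomial as A) gives
  χ_A(x) = x^4 + 8*x^3 + 24*x^2 + 32*x + 16
which factors as (x + 2)^4. The eigenvalues (with algebraic multiplicities) are λ = -2 with multiplicity 4.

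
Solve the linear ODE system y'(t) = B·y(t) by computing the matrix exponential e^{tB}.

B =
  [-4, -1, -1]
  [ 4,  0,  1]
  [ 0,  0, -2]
e^{tB} =
  [-2*t*exp(-2*t) + exp(-2*t), -t*exp(-2*t), t^2*exp(-2*t)/2 - t*exp(-2*t)]
  [4*t*exp(-2*t), 2*t*exp(-2*t) + exp(-2*t), -t^2*exp(-2*t) + t*exp(-2*t)]
  [0, 0, exp(-2*t)]

Strategy: write B = P · J · P⁻¹ where J is a Jordan canonical form, so e^{tB} = P · e^{tJ} · P⁻¹, and e^{tJ} can be computed block-by-block.

B has Jordan form
J =
  [-2,  1,  0]
  [ 0, -2,  1]
  [ 0,  0, -2]
(up to reordering of blocks).

Per-block formulas:
  For a 3×3 Jordan block J_3(-2): exp(t · J_3(-2)) = e^(-2t)·(I + t·N + (t^2/2)·N^2), where N is the 3×3 nilpotent shift.

After assembling e^{tJ} and conjugating by P, we get:

e^{tB} =
  [-2*t*exp(-2*t) + exp(-2*t), -t*exp(-2*t), t^2*exp(-2*t)/2 - t*exp(-2*t)]
  [4*t*exp(-2*t), 2*t*exp(-2*t) + exp(-2*t), -t^2*exp(-2*t) + t*exp(-2*t)]
  [0, 0, exp(-2*t)]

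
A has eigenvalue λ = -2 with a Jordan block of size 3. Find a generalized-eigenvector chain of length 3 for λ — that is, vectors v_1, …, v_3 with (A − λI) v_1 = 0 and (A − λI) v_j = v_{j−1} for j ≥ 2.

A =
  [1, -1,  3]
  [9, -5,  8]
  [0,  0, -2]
A Jordan chain for λ = -2 of length 3:
v_1 = (1, 3, 0)ᵀ
v_2 = (3, 8, 0)ᵀ
v_3 = (0, 0, 1)ᵀ

Let N = A − (-2)·I. We want v_3 with N^3 v_3 = 0 but N^2 v_3 ≠ 0; then v_{j-1} := N · v_j for j = 3, …, 2.

Pick v_3 = (0, 0, 1)ᵀ.
Then v_2 = N · v_3 = (3, 8, 0)ᵀ.
Then v_1 = N · v_2 = (1, 3, 0)ᵀ.

Sanity check: (A − (-2)·I) v_1 = (0, 0, 0)ᵀ = 0. ✓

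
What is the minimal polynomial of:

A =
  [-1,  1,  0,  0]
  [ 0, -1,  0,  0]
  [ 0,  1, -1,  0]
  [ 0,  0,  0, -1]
x^2 + 2*x + 1

The characteristic polynomial is χ_A(x) = (x + 1)^4, so the eigenvalues are known. The minimal polynomial is
  m_A(x) = Π_λ (x − λ)^{k_λ}
where k_λ is the size of the *largest* Jordan block for λ (equivalently, the smallest k with (A − λI)^k v = 0 for every generalised eigenvector v of λ).

  λ = -1: largest Jordan block has size 2, contributing (x + 1)^2

So m_A(x) = (x + 1)^2 = x^2 + 2*x + 1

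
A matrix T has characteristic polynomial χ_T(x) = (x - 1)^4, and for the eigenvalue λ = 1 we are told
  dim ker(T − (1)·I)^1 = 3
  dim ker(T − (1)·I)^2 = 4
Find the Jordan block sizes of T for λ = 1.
Block sizes for λ = 1: [2, 1, 1]

From the dimensions of kernels of powers, the number of Jordan blocks of size at least j is d_j − d_{j−1} where d_j = dim ker(N^j) (with d_0 = 0). Computing the differences gives [3, 1].
The number of blocks of size exactly k is (#blocks of size ≥ k) − (#blocks of size ≥ k + 1), so the partition is: 2 block(s) of size 1, 1 block(s) of size 2.
In nonincreasing order the block sizes are [2, 1, 1].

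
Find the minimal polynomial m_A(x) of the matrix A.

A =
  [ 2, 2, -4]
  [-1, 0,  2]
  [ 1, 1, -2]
x^3

The characteristic polynomial is χ_A(x) = x^3, so the eigenvalues are known. The minimal polynomial is
  m_A(x) = Π_λ (x − λ)^{k_λ}
where k_λ is the size of the *largest* Jordan block for λ (equivalently, the smallest k with (A − λI)^k v = 0 for every generalised eigenvector v of λ).

  λ = 0: largest Jordan block has size 3, contributing (x − 0)^3

So m_A(x) = x^3 = x^3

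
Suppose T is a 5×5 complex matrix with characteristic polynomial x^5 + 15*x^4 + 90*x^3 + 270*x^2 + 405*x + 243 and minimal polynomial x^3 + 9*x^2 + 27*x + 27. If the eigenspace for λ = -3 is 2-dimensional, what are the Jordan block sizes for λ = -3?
Block sizes for λ = -3: [3, 2]

Step 1 — from the characteristic polynomial, algebraic multiplicity of λ = -3 is 5. From dim ker(T − (-3)·I) = 2, there are exactly 2 Jordan blocks for λ = -3.
Step 2 — from the minimal polynomial, the factor (x + 3)^3 tells us the largest block for λ = -3 has size 3.
Step 3 — with total size 5, 2 blocks, and largest block 3, the block sizes (in nonincreasing order) are [3, 2].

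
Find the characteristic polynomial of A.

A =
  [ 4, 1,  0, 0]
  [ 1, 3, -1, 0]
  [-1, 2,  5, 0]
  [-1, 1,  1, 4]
x^4 - 16*x^3 + 96*x^2 - 256*x + 256

Expanding det(x·I − A) (e.g. by cofactor expansion or by noting that A is similar to its Jordan form J, which has the same characteristic polynomial as A) gives
  χ_A(x) = x^4 - 16*x^3 + 96*x^2 - 256*x + 256
which factors as (x - 4)^4. The eigenvalues (with algebraic multiplicities) are λ = 4 with multiplicity 4.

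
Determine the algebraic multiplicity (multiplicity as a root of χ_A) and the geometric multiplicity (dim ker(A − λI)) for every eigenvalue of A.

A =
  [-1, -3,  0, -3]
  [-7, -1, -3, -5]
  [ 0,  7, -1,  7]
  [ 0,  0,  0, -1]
λ = -1: alg = 4, geom = 2

Step 1 — factor the characteristic polynomial to read off the algebraic multiplicities:
  χ_A(x) = (x + 1)^4

Step 2 — compute geometric multiplicities via the rank-nullity identity g(λ) = n − rank(A − λI):
  rank(A − (-1)·I) = 2, so dim ker(A − (-1)·I) = n − 2 = 2

Summary:
  λ = -1: algebraic multiplicity = 4, geometric multiplicity = 2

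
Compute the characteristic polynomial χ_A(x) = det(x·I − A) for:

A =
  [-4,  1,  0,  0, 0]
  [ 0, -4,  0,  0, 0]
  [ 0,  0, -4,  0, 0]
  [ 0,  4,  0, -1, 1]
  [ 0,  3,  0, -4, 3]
x^5 + 10*x^4 + 25*x^3 - 20*x^2 - 80*x + 64

Expanding det(x·I − A) (e.g. by cofactor expansion or by noting that A is similar to its Jordan form J, which has the same characteristic polynomial as A) gives
  χ_A(x) = x^5 + 10*x^4 + 25*x^3 - 20*x^2 - 80*x + 64
which factors as (x - 1)^2*(x + 4)^3. The eigenvalues (with algebraic multiplicities) are λ = -4 with multiplicity 3, λ = 1 with multiplicity 2.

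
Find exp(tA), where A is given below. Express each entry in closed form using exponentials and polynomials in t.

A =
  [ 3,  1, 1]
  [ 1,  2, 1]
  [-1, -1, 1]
e^{tA} =
  [t^2*exp(2*t)/2 + t*exp(2*t) + exp(2*t), t*exp(2*t), t^2*exp(2*t)/2 + t*exp(2*t)]
  [t*exp(2*t), exp(2*t), t*exp(2*t)]
  [-t^2*exp(2*t)/2 - t*exp(2*t), -t*exp(2*t), -t^2*exp(2*t)/2 - t*exp(2*t) + exp(2*t)]

Strategy: write A = P · J · P⁻¹ where J is a Jordan canonical form, so e^{tA} = P · e^{tJ} · P⁻¹, and e^{tJ} can be computed block-by-block.

A has Jordan form
J =
  [2, 1, 0]
  [0, 2, 1]
  [0, 0, 2]
(up to reordering of blocks).

Per-block formulas:
  For a 3×3 Jordan block J_3(2): exp(t · J_3(2)) = e^(2t)·(I + t·N + (t^2/2)·N^2), where N is the 3×3 nilpotent shift.

After assembling e^{tJ} and conjugating by P, we get:

e^{tA} =
  [t^2*exp(2*t)/2 + t*exp(2*t) + exp(2*t), t*exp(2*t), t^2*exp(2*t)/2 + t*exp(2*t)]
  [t*exp(2*t), exp(2*t), t*exp(2*t)]
  [-t^2*exp(2*t)/2 - t*exp(2*t), -t*exp(2*t), -t^2*exp(2*t)/2 - t*exp(2*t) + exp(2*t)]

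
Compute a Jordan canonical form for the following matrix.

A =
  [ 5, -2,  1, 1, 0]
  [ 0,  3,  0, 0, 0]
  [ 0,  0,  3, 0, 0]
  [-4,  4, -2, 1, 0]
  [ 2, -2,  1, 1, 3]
J_2(3) ⊕ J_1(3) ⊕ J_1(3) ⊕ J_1(3)

The characteristic polynomial is
  det(x·I − A) = x^5 - 15*x^4 + 90*x^3 - 270*x^2 + 405*x - 243 = (x - 3)^5

Eigenvalues and multiplicities (the geometric multiplicity of λ is n − rank(A − λI), which equals the number of Jordan blocks for λ):
  λ = 3: algebraic multiplicity = 5, geometric multiplicity = 4

Determining the block sizes for each eigenvalue:
  λ = 3: 4 blocks summing to 5 forces exactly one block of size 2 and the rest size 1 → block sizes [2, 1, 1, 1]

Assembling the blocks gives a Jordan form
J =
  [3, 1, 0, 0, 0]
  [0, 3, 0, 0, 0]
  [0, 0, 3, 0, 0]
  [0, 0, 0, 3, 0]
  [0, 0, 0, 0, 3]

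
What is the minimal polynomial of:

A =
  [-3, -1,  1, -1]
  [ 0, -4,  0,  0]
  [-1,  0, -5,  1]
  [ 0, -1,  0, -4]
x^2 + 8*x + 16

The characteristic polynomial is χ_A(x) = (x + 4)^4, so the eigenvalues are known. The minimal polynomial is
  m_A(x) = Π_λ (x − λ)^{k_λ}
where k_λ is the size of the *largest* Jordan block for λ (equivalently, the smallest k with (A − λI)^k v = 0 for every generalised eigenvector v of λ).

  λ = -4: largest Jordan block has size 2, contributing (x + 4)^2

So m_A(x) = (x + 4)^2 = x^2 + 8*x + 16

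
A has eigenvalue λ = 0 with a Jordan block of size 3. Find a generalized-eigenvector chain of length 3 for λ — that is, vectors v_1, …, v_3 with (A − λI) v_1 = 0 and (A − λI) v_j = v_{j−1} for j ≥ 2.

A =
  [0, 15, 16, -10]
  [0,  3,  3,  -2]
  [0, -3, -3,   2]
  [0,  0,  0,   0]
A Jordan chain for λ = 0 of length 3:
v_1 = (-3, 0, 0, 0)ᵀ
v_2 = (15, 3, -3, 0)ᵀ
v_3 = (0, 1, 0, 0)ᵀ

Let N = A − (0)·I. We want v_3 with N^3 v_3 = 0 but N^2 v_3 ≠ 0; then v_{j-1} := N · v_j for j = 3, …, 2.

Pick v_3 = (0, 1, 0, 0)ᵀ.
Then v_2 = N · v_3 = (15, 3, -3, 0)ᵀ.
Then v_1 = N · v_2 = (-3, 0, 0, 0)ᵀ.

Sanity check: (A − (0)·I) v_1 = (0, 0, 0, 0)ᵀ = 0. ✓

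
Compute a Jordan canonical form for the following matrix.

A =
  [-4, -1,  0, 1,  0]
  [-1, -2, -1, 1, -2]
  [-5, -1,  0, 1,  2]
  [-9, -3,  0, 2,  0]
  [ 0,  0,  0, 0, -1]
J_3(-1) ⊕ J_1(-1) ⊕ J_1(-1)

The characteristic polynomial is
  det(x·I − A) = x^5 + 5*x^4 + 10*x^3 + 10*x^2 + 5*x + 1 = (x + 1)^5

Eigenvalues and multiplicities (the geometric multiplicity of λ is n − rank(A − λI), which equals the number of Jordan blocks for λ):
  λ = -1: algebraic multiplicity = 5, geometric multiplicity = 3

Determining the block sizes for each eigenvalue:
  λ = -1: with am = 5 and gm = 3, the partition is not yet determined (e.g. several partitions of 5 into 3 parts exist). Let N = A − (-1)·I. Computing rank(N^1) = 2, rank(N^2) = 1, rank(N^3) = 0; the number of blocks of size ≥ j is rank(N^{j−1}) − rank(N^j), giving [3, 1, 1]. So we have 1 block(s) of size 3, 2 block(s) of size 1 → block sizes [3, 1, 1]

Assembling the blocks gives a Jordan form
J =
  [-1,  1,  0,  0,  0]
  [ 0, -1,  1,  0,  0]
  [ 0,  0, -1,  0,  0]
  [ 0,  0,  0, -1,  0]
  [ 0,  0,  0,  0, -1]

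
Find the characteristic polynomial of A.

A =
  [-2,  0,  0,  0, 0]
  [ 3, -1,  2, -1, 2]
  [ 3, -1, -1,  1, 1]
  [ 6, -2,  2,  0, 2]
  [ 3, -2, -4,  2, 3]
x^5 + x^4 - 5*x^3 - x^2 + 8*x - 4

Expanding det(x·I − A) (e.g. by cofactor expansion or by noting that A is similar to its Jordan form J, which has the same characteristic polynomial as A) gives
  χ_A(x) = x^5 + x^4 - 5*x^3 - x^2 + 8*x - 4
which factors as (x - 1)^3*(x + 2)^2. The eigenvalues (with algebraic multiplicities) are λ = -2 with multiplicity 2, λ = 1 with multiplicity 3.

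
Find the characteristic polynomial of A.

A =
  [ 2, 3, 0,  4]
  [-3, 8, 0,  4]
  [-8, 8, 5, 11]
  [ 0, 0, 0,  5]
x^4 - 20*x^3 + 150*x^2 - 500*x + 625

Expanding det(x·I − A) (e.g. by cofactor expansion or by noting that A is similar to its Jordan form J, which has the same characteristic polynomial as A) gives
  χ_A(x) = x^4 - 20*x^3 + 150*x^2 - 500*x + 625
which factors as (x - 5)^4. The eigenvalues (with algebraic multiplicities) are λ = 5 with multiplicity 4.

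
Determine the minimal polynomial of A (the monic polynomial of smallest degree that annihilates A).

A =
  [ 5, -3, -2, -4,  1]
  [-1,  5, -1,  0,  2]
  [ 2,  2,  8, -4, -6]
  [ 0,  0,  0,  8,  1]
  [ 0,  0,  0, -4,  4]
x^3 - 18*x^2 + 108*x - 216

The characteristic polynomial is χ_A(x) = (x - 6)^5, so the eigenvalues are known. The minimal polynomial is
  m_A(x) = Π_λ (x − λ)^{k_λ}
where k_λ is the size of the *largest* Jordan block for λ (equivalently, the smallest k with (A − λI)^k v = 0 for every generalised eigenvector v of λ).

  λ = 6: largest Jordan block has size 3, contributing (x − 6)^3

So m_A(x) = (x - 6)^3 = x^3 - 18*x^2 + 108*x - 216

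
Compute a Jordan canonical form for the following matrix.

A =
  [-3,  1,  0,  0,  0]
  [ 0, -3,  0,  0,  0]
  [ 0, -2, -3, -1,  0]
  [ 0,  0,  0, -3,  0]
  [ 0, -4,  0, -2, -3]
J_2(-3) ⊕ J_2(-3) ⊕ J_1(-3)

The characteristic polynomial is
  det(x·I − A) = x^5 + 15*x^4 + 90*x^3 + 270*x^2 + 405*x + 243 = (x + 3)^5

Eigenvalues and multiplicities (the geometric multiplicity of λ is n − rank(A − λI), which equals the number of Jordan blocks for λ):
  λ = -3: algebraic multiplicity = 5, geometric multiplicity = 3

Determining the block sizes for each eigenvalue:
  λ = -3: with am = 5 and gm = 3, the partition is not yet determined (e.g. several partitions of 5 into 3 parts exist). Let N = A − (-3)·I. Computing rank(N^1) = 2, rank(N^2) = 0; the number of blocks of size ≥ j is rank(N^{j−1}) − rank(N^j), giving [3, 2]. So we have 2 block(s) of size 2, 1 block(s) of size 1 → block sizes [2, 2, 1]

Assembling the blocks gives a Jordan form
J =
  [-3,  1,  0,  0,  0]
  [ 0, -3,  0,  0,  0]
  [ 0,  0, -3,  1,  0]
  [ 0,  0,  0, -3,  0]
  [ 0,  0,  0,  0, -3]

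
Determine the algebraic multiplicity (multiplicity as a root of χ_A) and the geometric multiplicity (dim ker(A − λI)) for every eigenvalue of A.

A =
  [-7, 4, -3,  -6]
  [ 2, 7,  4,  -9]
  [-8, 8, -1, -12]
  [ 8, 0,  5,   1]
λ = -3: alg = 1, geom = 1; λ = 1: alg = 3, geom = 1

Step 1 — factor the characteristic polynomial to read off the algebraic multiplicities:
  χ_A(x) = (x - 1)^3*(x + 3)

Step 2 — compute geometric multiplicities via the rank-nullity identity g(λ) = n − rank(A − λI):
  rank(A − (-3)·I) = 3, so dim ker(A − (-3)·I) = n − 3 = 1
  rank(A − (1)·I) = 3, so dim ker(A − (1)·I) = n − 3 = 1

Summary:
  λ = -3: algebraic multiplicity = 1, geometric multiplicity = 1
  λ = 1: algebraic multiplicity = 3, geometric multiplicity = 1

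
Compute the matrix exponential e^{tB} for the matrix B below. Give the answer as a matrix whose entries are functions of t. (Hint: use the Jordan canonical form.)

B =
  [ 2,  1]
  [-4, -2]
e^{tB} =
  [2*t + 1, t]
  [-4*t, 1 - 2*t]

Strategy: write B = P · J · P⁻¹ where J is a Jordan canonical form, so e^{tB} = P · e^{tJ} · P⁻¹, and e^{tJ} can be computed block-by-block.

B has Jordan form
J =
  [0, 1]
  [0, 0]
(up to reordering of blocks).

Per-block formulas:
  For a 2×2 Jordan block J_2(0): exp(t · J_2(0)) = e^(0t)·(I + t·N), where N is the 2×2 nilpotent shift.

After assembling e^{tJ} and conjugating by P, we get:

e^{tB} =
  [2*t + 1, t]
  [-4*t, 1 - 2*t]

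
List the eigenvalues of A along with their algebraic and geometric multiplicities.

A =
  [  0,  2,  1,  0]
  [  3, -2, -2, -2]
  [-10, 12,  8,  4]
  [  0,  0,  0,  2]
λ = 2: alg = 4, geom = 2

Step 1 — factor the characteristic polynomial to read off the algebraic multiplicities:
  χ_A(x) = (x - 2)^4

Step 2 — compute geometric multiplicities via the rank-nullity identity g(λ) = n − rank(A − λI):
  rank(A − (2)·I) = 2, so dim ker(A − (2)·I) = n − 2 = 2

Summary:
  λ = 2: algebraic multiplicity = 4, geometric multiplicity = 2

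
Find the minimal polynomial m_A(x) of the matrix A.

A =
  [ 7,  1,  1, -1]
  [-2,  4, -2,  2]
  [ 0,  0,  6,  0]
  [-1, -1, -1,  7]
x^2 - 12*x + 36

The characteristic polynomial is χ_A(x) = (x - 6)^4, so the eigenvalues are known. The minimal polynomial is
  m_A(x) = Π_λ (x − λ)^{k_λ}
where k_λ is the size of the *largest* Jordan block for λ (equivalently, the smallest k with (A − λI)^k v = 0 for every generalised eigenvector v of λ).

  λ = 6: largest Jordan block has size 2, contributing (x − 6)^2

So m_A(x) = (x - 6)^2 = x^2 - 12*x + 36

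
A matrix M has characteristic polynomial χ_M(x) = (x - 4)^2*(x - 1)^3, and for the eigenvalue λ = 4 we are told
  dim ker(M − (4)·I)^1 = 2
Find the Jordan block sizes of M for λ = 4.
Block sizes for λ = 4: [1, 1]

From the dimensions of kernels of powers, the number of Jordan blocks of size at least j is d_j − d_{j−1} where d_j = dim ker(N^j) (with d_0 = 0). Computing the differences gives [2].
The number of blocks of size exactly k is (#blocks of size ≥ k) − (#blocks of size ≥ k + 1), so the partition is: 2 block(s) of size 1.
In nonincreasing order the block sizes are [1, 1].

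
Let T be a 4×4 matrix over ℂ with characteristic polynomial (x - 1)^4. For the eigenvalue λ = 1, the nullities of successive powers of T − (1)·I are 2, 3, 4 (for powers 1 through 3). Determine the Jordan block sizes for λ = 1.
Block sizes for λ = 1: [3, 1]

From the dimensions of kernels of powers, the number of Jordan blocks of size at least j is d_j − d_{j−1} where d_j = dim ker(N^j) (with d_0 = 0). Computing the differences gives [2, 1, 1].
The number of blocks of size exactly k is (#blocks of size ≥ k) − (#blocks of size ≥ k + 1), so the partition is: 1 block(s) of size 1, 1 block(s) of size 3.
In nonincreasing order the block sizes are [3, 1].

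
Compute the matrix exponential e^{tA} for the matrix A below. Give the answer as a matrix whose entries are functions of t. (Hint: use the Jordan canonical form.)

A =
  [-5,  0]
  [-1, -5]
e^{tA} =
  [exp(-5*t), 0]
  [-t*exp(-5*t), exp(-5*t)]

Strategy: write A = P · J · P⁻¹ where J is a Jordan canonical form, so e^{tA} = P · e^{tJ} · P⁻¹, and e^{tJ} can be computed block-by-block.

A has Jordan form
J =
  [-5,  1]
  [ 0, -5]
(up to reordering of blocks).

Per-block formulas:
  For a 2×2 Jordan block J_2(-5): exp(t · J_2(-5)) = e^(-5t)·(I + t·N), where N is the 2×2 nilpotent shift.

After assembling e^{tJ} and conjugating by P, we get:

e^{tA} =
  [exp(-5*t), 0]
  [-t*exp(-5*t), exp(-5*t)]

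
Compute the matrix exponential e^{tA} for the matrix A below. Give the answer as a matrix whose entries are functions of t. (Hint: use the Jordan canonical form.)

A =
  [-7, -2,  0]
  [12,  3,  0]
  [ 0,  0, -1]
e^{tA} =
  [-2*exp(-t) + 3*exp(-3*t), -exp(-t) + exp(-3*t), 0]
  [6*exp(-t) - 6*exp(-3*t), 3*exp(-t) - 2*exp(-3*t), 0]
  [0, 0, exp(-t)]

Strategy: write A = P · J · P⁻¹ where J is a Jordan canonical form, so e^{tA} = P · e^{tJ} · P⁻¹, and e^{tJ} can be computed block-by-block.

A has Jordan form
J =
  [-3,  0,  0]
  [ 0, -1,  0]
  [ 0,  0, -1]
(up to reordering of blocks).

Per-block formulas:
  For a 1×1 block at λ = -3: exp(t · [-3]) = [e^(-3t)].
  For a 1×1 block at λ = -1: exp(t · [-1]) = [e^(-1t)].

After assembling e^{tJ} and conjugating by P, we get:

e^{tA} =
  [-2*exp(-t) + 3*exp(-3*t), -exp(-t) + exp(-3*t), 0]
  [6*exp(-t) - 6*exp(-3*t), 3*exp(-t) - 2*exp(-3*t), 0]
  [0, 0, exp(-t)]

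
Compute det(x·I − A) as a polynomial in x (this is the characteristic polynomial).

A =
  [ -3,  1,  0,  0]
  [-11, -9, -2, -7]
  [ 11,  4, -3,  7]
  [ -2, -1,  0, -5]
x^4 + 20*x^3 + 150*x^2 + 500*x + 625

Expanding det(x·I − A) (e.g. by cofactor expansion or by noting that A is similar to its Jordan form J, which has the same characteristic polynomial as A) gives
  χ_A(x) = x^4 + 20*x^3 + 150*x^2 + 500*x + 625
which factors as (x + 5)^4. The eigenvalues (with algebraic multiplicities) are λ = -5 with multiplicity 4.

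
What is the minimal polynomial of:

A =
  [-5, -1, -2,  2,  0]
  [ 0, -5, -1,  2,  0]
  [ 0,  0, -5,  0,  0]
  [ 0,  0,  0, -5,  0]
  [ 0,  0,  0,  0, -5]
x^3 + 15*x^2 + 75*x + 125

The characteristic polynomial is χ_A(x) = (x + 5)^5, so the eigenvalues are known. The minimal polynomial is
  m_A(x) = Π_λ (x − λ)^{k_λ}
where k_λ is the size of the *largest* Jordan block for λ (equivalently, the smallest k with (A − λI)^k v = 0 for every generalised eigenvector v of λ).

  λ = -5: largest Jordan block has size 3, contributing (x + 5)^3

So m_A(x) = (x + 5)^3 = x^3 + 15*x^2 + 75*x + 125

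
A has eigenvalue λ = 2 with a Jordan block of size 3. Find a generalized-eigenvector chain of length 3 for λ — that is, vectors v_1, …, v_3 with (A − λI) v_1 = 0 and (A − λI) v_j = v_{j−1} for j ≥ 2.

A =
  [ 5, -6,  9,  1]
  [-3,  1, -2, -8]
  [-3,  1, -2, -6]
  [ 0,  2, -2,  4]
A Jordan chain for λ = 2 of length 3:
v_1 = (-1, 1, 1, 0)ᵀ
v_2 = (-6, -1, 1, 2)ᵀ
v_3 = (0, 1, 0, 0)ᵀ

Let N = A − (2)·I. We want v_3 with N^3 v_3 = 0 but N^2 v_3 ≠ 0; then v_{j-1} := N · v_j for j = 3, …, 2.

Pick v_3 = (0, 1, 0, 0)ᵀ.
Then v_2 = N · v_3 = (-6, -1, 1, 2)ᵀ.
Then v_1 = N · v_2 = (-1, 1, 1, 0)ᵀ.

Sanity check: (A − (2)·I) v_1 = (0, 0, 0, 0)ᵀ = 0. ✓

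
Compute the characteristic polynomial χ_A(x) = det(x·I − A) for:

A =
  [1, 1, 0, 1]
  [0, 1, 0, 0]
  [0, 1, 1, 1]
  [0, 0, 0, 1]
x^4 - 4*x^3 + 6*x^2 - 4*x + 1

Expanding det(x·I − A) (e.g. by cofactor expansion or by noting that A is similar to its Jordan form J, which has the same characteristic polynomial as A) gives
  χ_A(x) = x^4 - 4*x^3 + 6*x^2 - 4*x + 1
which factors as (x - 1)^4. The eigenvalues (with algebraic multiplicities) are λ = 1 with multiplicity 4.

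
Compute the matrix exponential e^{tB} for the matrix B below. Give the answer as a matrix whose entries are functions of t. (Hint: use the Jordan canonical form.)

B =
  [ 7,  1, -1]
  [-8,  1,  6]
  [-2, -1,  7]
e^{tB} =
  [-t^2*exp(5*t) + 2*t*exp(5*t) + exp(5*t), -t^2*exp(5*t)/2 + t*exp(5*t), t^2*exp(5*t) - t*exp(5*t)]
  [2*t^2*exp(5*t) - 8*t*exp(5*t), t^2*exp(5*t) - 4*t*exp(5*t) + exp(5*t), -2*t^2*exp(5*t) + 6*t*exp(5*t)]
  [-2*t*exp(5*t), -t*exp(5*t), 2*t*exp(5*t) + exp(5*t)]

Strategy: write B = P · J · P⁻¹ where J is a Jordan canonical form, so e^{tB} = P · e^{tJ} · P⁻¹, and e^{tJ} can be computed block-by-block.

B has Jordan form
J =
  [5, 1, 0]
  [0, 5, 1]
  [0, 0, 5]
(up to reordering of blocks).

Per-block formulas:
  For a 3×3 Jordan block J_3(5): exp(t · J_3(5)) = e^(5t)·(I + t·N + (t^2/2)·N^2), where N is the 3×3 nilpotent shift.

After assembling e^{tJ} and conjugating by P, we get:

e^{tB} =
  [-t^2*exp(5*t) + 2*t*exp(5*t) + exp(5*t), -t^2*exp(5*t)/2 + t*exp(5*t), t^2*exp(5*t) - t*exp(5*t)]
  [2*t^2*exp(5*t) - 8*t*exp(5*t), t^2*exp(5*t) - 4*t*exp(5*t) + exp(5*t), -2*t^2*exp(5*t) + 6*t*exp(5*t)]
  [-2*t*exp(5*t), -t*exp(5*t), 2*t*exp(5*t) + exp(5*t)]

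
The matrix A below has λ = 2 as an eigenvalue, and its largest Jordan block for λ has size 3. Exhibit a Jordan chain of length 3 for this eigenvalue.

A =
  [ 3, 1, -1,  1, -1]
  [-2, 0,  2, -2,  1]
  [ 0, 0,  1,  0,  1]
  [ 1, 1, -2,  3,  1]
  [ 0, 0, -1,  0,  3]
A Jordan chain for λ = 2 of length 3:
v_1 = (1, -1, 0, 0, 0)ᵀ
v_2 = (-1, 2, -1, -2, -1)ᵀ
v_3 = (0, 0, 1, 0, 0)ᵀ

Let N = A − (2)·I. We want v_3 with N^3 v_3 = 0 but N^2 v_3 ≠ 0; then v_{j-1} := N · v_j for j = 3, …, 2.

Pick v_3 = (0, 0, 1, 0, 0)ᵀ.
Then v_2 = N · v_3 = (-1, 2, -1, -2, -1)ᵀ.
Then v_1 = N · v_2 = (1, -1, 0, 0, 0)ᵀ.

Sanity check: (A − (2)·I) v_1 = (0, 0, 0, 0, 0)ᵀ = 0. ✓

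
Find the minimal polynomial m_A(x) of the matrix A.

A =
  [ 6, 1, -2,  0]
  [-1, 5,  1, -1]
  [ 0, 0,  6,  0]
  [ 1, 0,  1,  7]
x^3 - 18*x^2 + 108*x - 216

The characteristic polynomial is χ_A(x) = (x - 6)^4, so the eigenvalues are known. The minimal polynomial is
  m_A(x) = Π_λ (x − λ)^{k_λ}
where k_λ is the size of the *largest* Jordan block for λ (equivalently, the smallest k with (A − λI)^k v = 0 for every generalised eigenvector v of λ).

  λ = 6: largest Jordan block has size 3, contributing (x − 6)^3

So m_A(x) = (x - 6)^3 = x^3 - 18*x^2 + 108*x - 216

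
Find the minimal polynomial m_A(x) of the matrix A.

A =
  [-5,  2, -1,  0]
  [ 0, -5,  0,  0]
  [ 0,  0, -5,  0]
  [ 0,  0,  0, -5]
x^2 + 10*x + 25

The characteristic polynomial is χ_A(x) = (x + 5)^4, so the eigenvalues are known. The minimal polynomial is
  m_A(x) = Π_λ (x − λ)^{k_λ}
where k_λ is the size of the *largest* Jordan block for λ (equivalently, the smallest k with (A − λI)^k v = 0 for every generalised eigenvector v of λ).

  λ = -5: largest Jordan block has size 2, contributing (x + 5)^2

So m_A(x) = (x + 5)^2 = x^2 + 10*x + 25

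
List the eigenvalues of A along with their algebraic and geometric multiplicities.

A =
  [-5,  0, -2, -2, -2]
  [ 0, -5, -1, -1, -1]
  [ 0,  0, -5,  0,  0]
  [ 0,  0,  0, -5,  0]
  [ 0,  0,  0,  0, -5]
λ = -5: alg = 5, geom = 4

Step 1 — factor the characteristic polynomial to read off the algebraic multiplicities:
  χ_A(x) = (x + 5)^5

Step 2 — compute geometric multiplicities via the rank-nullity identity g(λ) = n − rank(A − λI):
  rank(A − (-5)·I) = 1, so dim ker(A − (-5)·I) = n − 1 = 4

Summary:
  λ = -5: algebraic multiplicity = 5, geometric multiplicity = 4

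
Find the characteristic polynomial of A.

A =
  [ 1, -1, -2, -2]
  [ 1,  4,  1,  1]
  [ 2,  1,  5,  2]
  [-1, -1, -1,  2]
x^4 - 12*x^3 + 54*x^2 - 108*x + 81

Expanding det(x·I − A) (e.g. by cofactor expansion or by noting that A is similar to its Jordan form J, which has the same characteristic polynomial as A) gives
  χ_A(x) = x^4 - 12*x^3 + 54*x^2 - 108*x + 81
which factors as (x - 3)^4. The eigenvalues (with algebraic multiplicities) are λ = 3 with multiplicity 4.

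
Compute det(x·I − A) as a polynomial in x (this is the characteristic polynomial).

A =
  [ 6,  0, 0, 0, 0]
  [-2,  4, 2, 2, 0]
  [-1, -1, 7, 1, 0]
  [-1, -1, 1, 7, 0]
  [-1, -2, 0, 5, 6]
x^5 - 30*x^4 + 360*x^3 - 2160*x^2 + 6480*x - 7776

Expanding det(x·I − A) (e.g. by cofactor expansion or by noting that A is similar to its Jordan form J, which has the same characteristic polynomial as A) gives
  χ_A(x) = x^5 - 30*x^4 + 360*x^3 - 2160*x^2 + 6480*x - 7776
which factors as (x - 6)^5. The eigenvalues (with algebraic multiplicities) are λ = 6 with multiplicity 5.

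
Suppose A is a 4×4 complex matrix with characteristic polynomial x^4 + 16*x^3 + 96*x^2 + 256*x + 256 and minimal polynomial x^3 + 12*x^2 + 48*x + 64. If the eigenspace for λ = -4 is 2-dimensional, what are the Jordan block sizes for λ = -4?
Block sizes for λ = -4: [3, 1]

Step 1 — from the characteristic polynomial, algebraic multiplicity of λ = -4 is 4. From dim ker(A − (-4)·I) = 2, there are exactly 2 Jordan blocks for λ = -4.
Step 2 — from the minimal polynomial, the factor (x + 4)^3 tells us the largest block for λ = -4 has size 3.
Step 3 — with total size 4, 2 blocks, and largest block 3, the block sizes (in nonincreasing order) are [3, 1].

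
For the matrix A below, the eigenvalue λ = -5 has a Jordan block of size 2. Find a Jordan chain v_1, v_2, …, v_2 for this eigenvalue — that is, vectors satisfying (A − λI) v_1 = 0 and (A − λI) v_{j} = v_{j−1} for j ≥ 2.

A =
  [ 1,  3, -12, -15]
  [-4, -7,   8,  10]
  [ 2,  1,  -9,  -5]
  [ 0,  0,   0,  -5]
A Jordan chain for λ = -5 of length 2:
v_1 = (6, -4, 2, 0)ᵀ
v_2 = (1, 0, 0, 0)ᵀ

Let N = A − (-5)·I. We want v_2 with N^2 v_2 = 0 but N^1 v_2 ≠ 0; then v_{j-1} := N · v_j for j = 2, …, 2.

Pick v_2 = (1, 0, 0, 0)ᵀ.
Then v_1 = N · v_2 = (6, -4, 2, 0)ᵀ.

Sanity check: (A − (-5)·I) v_1 = (0, 0, 0, 0)ᵀ = 0. ✓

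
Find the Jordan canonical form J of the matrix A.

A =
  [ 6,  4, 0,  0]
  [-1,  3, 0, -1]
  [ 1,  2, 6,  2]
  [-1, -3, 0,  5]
J_2(4) ⊕ J_2(6)

The characteristic polynomial is
  det(x·I − A) = x^4 - 20*x^3 + 148*x^2 - 480*x + 576 = (x - 6)^2*(x - 4)^2

Eigenvalues and multiplicities (the geometric multiplicity of λ is n − rank(A − λI), which equals the number of Jordan blocks for λ):
  λ = 4: algebraic multiplicity = 2, geometric multiplicity = 1
  λ = 6: algebraic multiplicity = 2, geometric multiplicity = 1

Determining the block sizes for each eigenvalue:
  λ = 4: one block (gm = 1), so the single block has size am = 2 → block sizes [2]
  λ = 6: one block (gm = 1), so the single block has size am = 2 → block sizes [2]

Assembling the blocks gives a Jordan form
J =
  [4, 1, 0, 0]
  [0, 4, 0, 0]
  [0, 0, 6, 1]
  [0, 0, 0, 6]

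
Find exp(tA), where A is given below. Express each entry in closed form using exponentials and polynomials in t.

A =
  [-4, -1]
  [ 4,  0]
e^{tA} =
  [-2*t*exp(-2*t) + exp(-2*t), -t*exp(-2*t)]
  [4*t*exp(-2*t), 2*t*exp(-2*t) + exp(-2*t)]

Strategy: write A = P · J · P⁻¹ where J is a Jordan canonical form, so e^{tA} = P · e^{tJ} · P⁻¹, and e^{tJ} can be computed block-by-block.

A has Jordan form
J =
  [-2,  1]
  [ 0, -2]
(up to reordering of blocks).

Per-block formulas:
  For a 2×2 Jordan block J_2(-2): exp(t · J_2(-2)) = e^(-2t)·(I + t·N), where N is the 2×2 nilpotent shift.

After assembling e^{tJ} and conjugating by P, we get:

e^{tA} =
  [-2*t*exp(-2*t) + exp(-2*t), -t*exp(-2*t)]
  [4*t*exp(-2*t), 2*t*exp(-2*t) + exp(-2*t)]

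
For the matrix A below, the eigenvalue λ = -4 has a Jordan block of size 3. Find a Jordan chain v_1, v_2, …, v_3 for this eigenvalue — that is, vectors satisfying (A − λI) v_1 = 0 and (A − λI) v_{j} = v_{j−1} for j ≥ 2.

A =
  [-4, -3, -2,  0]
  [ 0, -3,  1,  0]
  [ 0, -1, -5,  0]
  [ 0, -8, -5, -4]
A Jordan chain for λ = -4 of length 3:
v_1 = (-1, 0, 0, -3)ᵀ
v_2 = (-3, 1, -1, -8)ᵀ
v_3 = (0, 1, 0, 0)ᵀ

Let N = A − (-4)·I. We want v_3 with N^3 v_3 = 0 but N^2 v_3 ≠ 0; then v_{j-1} := N · v_j for j = 3, …, 2.

Pick v_3 = (0, 1, 0, 0)ᵀ.
Then v_2 = N · v_3 = (-3, 1, -1, -8)ᵀ.
Then v_1 = N · v_2 = (-1, 0, 0, -3)ᵀ.

Sanity check: (A − (-4)·I) v_1 = (0, 0, 0, 0)ᵀ = 0. ✓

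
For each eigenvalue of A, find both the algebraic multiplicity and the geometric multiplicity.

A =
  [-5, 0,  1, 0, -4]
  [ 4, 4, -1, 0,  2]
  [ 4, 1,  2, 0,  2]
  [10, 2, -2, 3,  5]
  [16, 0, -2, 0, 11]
λ = 3: alg = 5, geom = 2

Step 1 — factor the characteristic polynomial to read off the algebraic multiplicities:
  χ_A(x) = (x - 3)^5

Step 2 — compute geometric multiplicities via the rank-nullity identity g(λ) = n − rank(A − λI):
  rank(A − (3)·I) = 3, so dim ker(A − (3)·I) = n − 3 = 2

Summary:
  λ = 3: algebraic multiplicity = 5, geometric multiplicity = 2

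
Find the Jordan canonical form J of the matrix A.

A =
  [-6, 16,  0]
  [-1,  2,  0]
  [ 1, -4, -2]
J_2(-2) ⊕ J_1(-2)

The characteristic polynomial is
  det(x·I − A) = x^3 + 6*x^2 + 12*x + 8 = (x + 2)^3

Eigenvalues and multiplicities (the geometric multiplicity of λ is n − rank(A − λI), which equals the number of Jordan blocks for λ):
  λ = -2: algebraic multiplicity = 3, geometric multiplicity = 2

Determining the block sizes for each eigenvalue:
  λ = -2: 2 blocks summing to 3 forces exactly one block of size 2 and the rest size 1 → block sizes [2, 1]

Assembling the blocks gives a Jordan form
J =
  [-2,  1,  0]
  [ 0, -2,  0]
  [ 0,  0, -2]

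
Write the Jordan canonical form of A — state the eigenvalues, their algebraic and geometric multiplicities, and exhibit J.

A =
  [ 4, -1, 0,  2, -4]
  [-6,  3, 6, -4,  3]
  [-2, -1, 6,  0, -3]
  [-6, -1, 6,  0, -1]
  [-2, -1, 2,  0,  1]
J_3(2) ⊕ J_1(4) ⊕ J_1(4)

The characteristic polynomial is
  det(x·I − A) = x^5 - 14*x^4 + 76*x^3 - 200*x^2 + 256*x - 128 = (x - 4)^2*(x - 2)^3

Eigenvalues and multiplicities (the geometric multiplicity of λ is n − rank(A − λI), which equals the number of Jordan blocks for λ):
  λ = 2: algebraic multiplicity = 3, geometric multiplicity = 1
  λ = 4: algebraic multiplicity = 2, geometric multiplicity = 2

Determining the block sizes for each eigenvalue:
  λ = 2: one block (gm = 1), so the single block has size am = 3 → block sizes [3]
  λ = 4: gm = am = 2, so every block has size 1 → block sizes [1, 1]

Assembling the blocks gives a Jordan form
J =
  [2, 1, 0, 0, 0]
  [0, 2, 1, 0, 0]
  [0, 0, 2, 0, 0]
  [0, 0, 0, 4, 0]
  [0, 0, 0, 0, 4]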